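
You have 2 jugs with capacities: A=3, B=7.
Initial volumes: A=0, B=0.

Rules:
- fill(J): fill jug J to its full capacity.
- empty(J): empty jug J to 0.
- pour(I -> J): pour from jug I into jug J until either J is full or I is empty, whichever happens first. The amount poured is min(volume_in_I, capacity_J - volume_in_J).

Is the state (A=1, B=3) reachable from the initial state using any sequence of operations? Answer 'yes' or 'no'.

BFS explored all 20 reachable states.
Reachable set includes: (0,0), (0,1), (0,2), (0,3), (0,4), (0,5), (0,6), (0,7), (1,0), (1,7), (2,0), (2,7) ...
Target (A=1, B=3) not in reachable set → no.

Answer: no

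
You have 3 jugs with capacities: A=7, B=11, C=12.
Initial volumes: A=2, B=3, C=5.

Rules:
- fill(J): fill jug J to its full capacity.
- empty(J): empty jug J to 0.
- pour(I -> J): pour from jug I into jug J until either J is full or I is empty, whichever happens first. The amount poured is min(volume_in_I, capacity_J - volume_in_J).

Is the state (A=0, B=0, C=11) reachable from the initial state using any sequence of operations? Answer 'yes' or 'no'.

BFS from (A=2, B=3, C=5):
  1. empty(A) -> (A=0 B=3 C=5)
  2. fill(B) -> (A=0 B=11 C=5)
  3. empty(C) -> (A=0 B=11 C=0)
  4. pour(B -> C) -> (A=0 B=0 C=11)
Target reached → yes.

Answer: yes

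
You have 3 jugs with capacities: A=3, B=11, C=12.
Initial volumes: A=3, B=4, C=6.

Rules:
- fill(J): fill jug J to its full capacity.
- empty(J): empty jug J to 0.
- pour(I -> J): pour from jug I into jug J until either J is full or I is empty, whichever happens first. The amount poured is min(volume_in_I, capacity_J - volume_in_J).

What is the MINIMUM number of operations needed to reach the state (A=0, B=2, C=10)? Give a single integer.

Answer: 8

Derivation:
BFS from (A=3, B=4, C=6). One shortest path:
  1. pour(C -> B) -> (A=3 B=10 C=0)
  2. pour(A -> B) -> (A=2 B=11 C=0)
  3. pour(B -> C) -> (A=2 B=0 C=11)
  4. fill(B) -> (A=2 B=11 C=11)
  5. pour(B -> C) -> (A=2 B=10 C=12)
  6. empty(C) -> (A=2 B=10 C=0)
  7. pour(B -> C) -> (A=2 B=0 C=10)
  8. pour(A -> B) -> (A=0 B=2 C=10)
Reached target in 8 moves.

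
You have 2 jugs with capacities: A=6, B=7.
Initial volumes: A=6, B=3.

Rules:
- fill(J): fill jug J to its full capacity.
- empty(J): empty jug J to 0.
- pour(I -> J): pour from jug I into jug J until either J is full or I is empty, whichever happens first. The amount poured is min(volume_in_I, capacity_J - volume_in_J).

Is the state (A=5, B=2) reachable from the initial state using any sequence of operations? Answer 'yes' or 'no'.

BFS explored all 26 reachable states.
Reachable set includes: (0,0), (0,1), (0,2), (0,3), (0,4), (0,5), (0,6), (0,7), (1,0), (1,7), (2,0), (2,7) ...
Target (A=5, B=2) not in reachable set → no.

Answer: no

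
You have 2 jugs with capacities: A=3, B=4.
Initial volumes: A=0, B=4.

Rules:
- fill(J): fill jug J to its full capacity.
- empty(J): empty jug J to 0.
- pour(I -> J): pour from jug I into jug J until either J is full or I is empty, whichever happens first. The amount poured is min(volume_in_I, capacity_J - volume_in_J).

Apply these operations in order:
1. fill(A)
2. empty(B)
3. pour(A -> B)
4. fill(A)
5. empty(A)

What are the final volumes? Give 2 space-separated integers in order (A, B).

Answer: 0 3

Derivation:
Step 1: fill(A) -> (A=3 B=4)
Step 2: empty(B) -> (A=3 B=0)
Step 3: pour(A -> B) -> (A=0 B=3)
Step 4: fill(A) -> (A=3 B=3)
Step 5: empty(A) -> (A=0 B=3)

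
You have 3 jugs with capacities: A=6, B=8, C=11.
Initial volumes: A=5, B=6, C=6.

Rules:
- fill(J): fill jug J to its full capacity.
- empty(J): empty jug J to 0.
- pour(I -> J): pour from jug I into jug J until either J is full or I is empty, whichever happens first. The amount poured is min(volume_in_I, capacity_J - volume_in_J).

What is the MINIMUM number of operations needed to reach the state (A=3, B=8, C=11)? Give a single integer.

Answer: 2

Derivation:
BFS from (A=5, B=6, C=6). One shortest path:
  1. fill(C) -> (A=5 B=6 C=11)
  2. pour(A -> B) -> (A=3 B=8 C=11)
Reached target in 2 moves.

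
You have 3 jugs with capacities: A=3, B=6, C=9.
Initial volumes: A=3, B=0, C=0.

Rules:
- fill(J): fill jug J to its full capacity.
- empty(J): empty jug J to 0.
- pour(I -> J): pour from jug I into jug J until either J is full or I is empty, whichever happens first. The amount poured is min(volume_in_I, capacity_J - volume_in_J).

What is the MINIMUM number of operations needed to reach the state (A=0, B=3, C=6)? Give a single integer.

Answer: 3

Derivation:
BFS from (A=3, B=0, C=0). One shortest path:
  1. fill(B) -> (A=3 B=6 C=0)
  2. pour(B -> C) -> (A=3 B=0 C=6)
  3. pour(A -> B) -> (A=0 B=3 C=6)
Reached target in 3 moves.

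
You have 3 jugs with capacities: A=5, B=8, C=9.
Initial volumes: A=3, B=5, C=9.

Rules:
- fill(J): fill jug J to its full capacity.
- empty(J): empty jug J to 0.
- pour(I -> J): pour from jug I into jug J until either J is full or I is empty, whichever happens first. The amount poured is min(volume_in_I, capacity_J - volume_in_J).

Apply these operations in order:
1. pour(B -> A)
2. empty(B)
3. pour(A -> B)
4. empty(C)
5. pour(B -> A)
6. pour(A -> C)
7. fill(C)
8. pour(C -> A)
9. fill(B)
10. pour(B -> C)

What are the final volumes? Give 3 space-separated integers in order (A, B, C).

Answer: 5 3 9

Derivation:
Step 1: pour(B -> A) -> (A=5 B=3 C=9)
Step 2: empty(B) -> (A=5 B=0 C=9)
Step 3: pour(A -> B) -> (A=0 B=5 C=9)
Step 4: empty(C) -> (A=0 B=5 C=0)
Step 5: pour(B -> A) -> (A=5 B=0 C=0)
Step 6: pour(A -> C) -> (A=0 B=0 C=5)
Step 7: fill(C) -> (A=0 B=0 C=9)
Step 8: pour(C -> A) -> (A=5 B=0 C=4)
Step 9: fill(B) -> (A=5 B=8 C=4)
Step 10: pour(B -> C) -> (A=5 B=3 C=9)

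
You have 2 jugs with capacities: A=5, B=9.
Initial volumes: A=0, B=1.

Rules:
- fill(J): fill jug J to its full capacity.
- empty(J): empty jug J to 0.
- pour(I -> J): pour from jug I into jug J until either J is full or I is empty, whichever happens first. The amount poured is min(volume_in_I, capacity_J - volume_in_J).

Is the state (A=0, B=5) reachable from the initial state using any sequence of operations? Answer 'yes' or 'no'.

Answer: yes

Derivation:
BFS from (A=0, B=1):
  1. fill(A) -> (A=5 B=1)
  2. empty(B) -> (A=5 B=0)
  3. pour(A -> B) -> (A=0 B=5)
Target reached → yes.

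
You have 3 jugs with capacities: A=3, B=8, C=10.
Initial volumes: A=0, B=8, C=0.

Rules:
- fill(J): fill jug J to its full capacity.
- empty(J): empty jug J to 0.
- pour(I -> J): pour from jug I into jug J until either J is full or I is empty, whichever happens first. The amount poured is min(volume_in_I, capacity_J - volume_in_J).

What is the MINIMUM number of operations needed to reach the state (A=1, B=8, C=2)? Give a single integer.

BFS from (A=0, B=8, C=0). One shortest path:
  1. fill(A) -> (A=3 B=8 C=0)
  2. pour(B -> C) -> (A=3 B=0 C=8)
  3. pour(A -> C) -> (A=1 B=0 C=10)
  4. pour(C -> B) -> (A=1 B=8 C=2)
Reached target in 4 moves.

Answer: 4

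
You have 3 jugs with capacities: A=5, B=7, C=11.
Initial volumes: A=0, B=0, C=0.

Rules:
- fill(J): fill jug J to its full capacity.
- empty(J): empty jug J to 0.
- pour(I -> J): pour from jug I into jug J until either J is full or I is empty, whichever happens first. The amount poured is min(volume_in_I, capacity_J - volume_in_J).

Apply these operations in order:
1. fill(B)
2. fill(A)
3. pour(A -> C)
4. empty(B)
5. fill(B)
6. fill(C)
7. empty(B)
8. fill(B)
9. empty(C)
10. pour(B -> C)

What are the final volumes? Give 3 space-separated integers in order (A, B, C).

Answer: 0 0 7

Derivation:
Step 1: fill(B) -> (A=0 B=7 C=0)
Step 2: fill(A) -> (A=5 B=7 C=0)
Step 3: pour(A -> C) -> (A=0 B=7 C=5)
Step 4: empty(B) -> (A=0 B=0 C=5)
Step 5: fill(B) -> (A=0 B=7 C=5)
Step 6: fill(C) -> (A=0 B=7 C=11)
Step 7: empty(B) -> (A=0 B=0 C=11)
Step 8: fill(B) -> (A=0 B=7 C=11)
Step 9: empty(C) -> (A=0 B=7 C=0)
Step 10: pour(B -> C) -> (A=0 B=0 C=7)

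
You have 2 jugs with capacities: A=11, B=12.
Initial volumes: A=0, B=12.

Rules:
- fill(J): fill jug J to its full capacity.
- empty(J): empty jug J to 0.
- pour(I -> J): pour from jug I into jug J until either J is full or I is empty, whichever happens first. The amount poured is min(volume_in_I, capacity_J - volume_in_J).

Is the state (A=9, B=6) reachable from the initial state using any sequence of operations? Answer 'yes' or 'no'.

Answer: no

Derivation:
BFS explored all 46 reachable states.
Reachable set includes: (0,0), (0,1), (0,2), (0,3), (0,4), (0,5), (0,6), (0,7), (0,8), (0,9), (0,10), (0,11) ...
Target (A=9, B=6) not in reachable set → no.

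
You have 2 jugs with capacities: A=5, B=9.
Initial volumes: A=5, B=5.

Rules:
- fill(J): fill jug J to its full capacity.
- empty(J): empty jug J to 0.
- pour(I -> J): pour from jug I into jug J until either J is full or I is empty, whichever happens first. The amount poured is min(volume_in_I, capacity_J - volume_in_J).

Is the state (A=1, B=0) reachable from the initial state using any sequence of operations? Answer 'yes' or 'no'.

Answer: yes

Derivation:
BFS from (A=5, B=5):
  1. pour(A -> B) -> (A=1 B=9)
  2. empty(B) -> (A=1 B=0)
Target reached → yes.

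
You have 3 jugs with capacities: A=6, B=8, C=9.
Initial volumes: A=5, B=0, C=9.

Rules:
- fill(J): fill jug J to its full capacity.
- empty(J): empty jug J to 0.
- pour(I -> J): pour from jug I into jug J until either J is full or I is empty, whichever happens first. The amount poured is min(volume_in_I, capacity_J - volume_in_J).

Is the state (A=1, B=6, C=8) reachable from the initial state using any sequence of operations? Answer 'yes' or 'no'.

BFS explored all 350 reachable states.
Reachable set includes: (0,0,0), (0,0,1), (0,0,2), (0,0,3), (0,0,4), (0,0,5), (0,0,6), (0,0,7), (0,0,8), (0,0,9), (0,1,0), (0,1,1) ...
Target (A=1, B=6, C=8) not in reachable set → no.

Answer: no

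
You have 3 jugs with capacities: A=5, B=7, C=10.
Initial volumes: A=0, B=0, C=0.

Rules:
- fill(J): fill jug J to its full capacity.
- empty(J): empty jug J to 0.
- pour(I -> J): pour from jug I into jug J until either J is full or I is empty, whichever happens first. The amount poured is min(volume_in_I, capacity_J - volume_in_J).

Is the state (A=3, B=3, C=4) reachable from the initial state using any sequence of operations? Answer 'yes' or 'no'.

BFS explored all 312 reachable states.
Reachable set includes: (0,0,0), (0,0,1), (0,0,2), (0,0,3), (0,0,4), (0,0,5), (0,0,6), (0,0,7), (0,0,8), (0,0,9), (0,0,10), (0,1,0) ...
Target (A=3, B=3, C=4) not in reachable set → no.

Answer: no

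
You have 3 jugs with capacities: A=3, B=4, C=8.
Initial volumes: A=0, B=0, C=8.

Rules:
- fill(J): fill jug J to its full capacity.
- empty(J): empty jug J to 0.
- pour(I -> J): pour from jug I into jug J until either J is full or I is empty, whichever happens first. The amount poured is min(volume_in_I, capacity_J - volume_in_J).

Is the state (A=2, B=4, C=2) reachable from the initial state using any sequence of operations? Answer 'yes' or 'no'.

Answer: yes

Derivation:
BFS from (A=0, B=0, C=8):
  1. pour(C -> A) -> (A=3 B=0 C=5)
  2. pour(A -> B) -> (A=0 B=3 C=5)
  3. pour(C -> A) -> (A=3 B=3 C=2)
  4. pour(A -> B) -> (A=2 B=4 C=2)
Target reached → yes.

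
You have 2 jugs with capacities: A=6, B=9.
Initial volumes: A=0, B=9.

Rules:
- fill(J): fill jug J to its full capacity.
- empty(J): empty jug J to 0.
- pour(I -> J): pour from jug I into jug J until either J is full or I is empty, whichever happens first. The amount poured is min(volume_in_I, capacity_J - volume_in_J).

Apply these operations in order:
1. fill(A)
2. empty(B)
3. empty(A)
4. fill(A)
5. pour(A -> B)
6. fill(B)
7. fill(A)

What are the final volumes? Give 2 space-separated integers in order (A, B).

Answer: 6 9

Derivation:
Step 1: fill(A) -> (A=6 B=9)
Step 2: empty(B) -> (A=6 B=0)
Step 3: empty(A) -> (A=0 B=0)
Step 4: fill(A) -> (A=6 B=0)
Step 5: pour(A -> B) -> (A=0 B=6)
Step 6: fill(B) -> (A=0 B=9)
Step 7: fill(A) -> (A=6 B=9)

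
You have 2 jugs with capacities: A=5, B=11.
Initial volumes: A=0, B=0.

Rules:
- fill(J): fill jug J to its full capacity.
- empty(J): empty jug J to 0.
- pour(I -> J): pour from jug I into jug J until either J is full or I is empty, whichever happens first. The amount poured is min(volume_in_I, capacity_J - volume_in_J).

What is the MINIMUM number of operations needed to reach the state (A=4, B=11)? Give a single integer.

Answer: 6

Derivation:
BFS from (A=0, B=0). One shortest path:
  1. fill(A) -> (A=5 B=0)
  2. pour(A -> B) -> (A=0 B=5)
  3. fill(A) -> (A=5 B=5)
  4. pour(A -> B) -> (A=0 B=10)
  5. fill(A) -> (A=5 B=10)
  6. pour(A -> B) -> (A=4 B=11)
Reached target in 6 moves.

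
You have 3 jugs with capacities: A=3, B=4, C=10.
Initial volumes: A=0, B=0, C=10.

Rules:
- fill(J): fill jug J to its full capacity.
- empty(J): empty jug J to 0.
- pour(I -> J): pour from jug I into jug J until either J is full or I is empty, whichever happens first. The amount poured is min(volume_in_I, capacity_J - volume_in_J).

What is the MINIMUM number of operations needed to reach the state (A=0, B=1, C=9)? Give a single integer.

Answer: 3

Derivation:
BFS from (A=0, B=0, C=10). One shortest path:
  1. pour(C -> B) -> (A=0 B=4 C=6)
  2. pour(B -> A) -> (A=3 B=1 C=6)
  3. pour(A -> C) -> (A=0 B=1 C=9)
Reached target in 3 moves.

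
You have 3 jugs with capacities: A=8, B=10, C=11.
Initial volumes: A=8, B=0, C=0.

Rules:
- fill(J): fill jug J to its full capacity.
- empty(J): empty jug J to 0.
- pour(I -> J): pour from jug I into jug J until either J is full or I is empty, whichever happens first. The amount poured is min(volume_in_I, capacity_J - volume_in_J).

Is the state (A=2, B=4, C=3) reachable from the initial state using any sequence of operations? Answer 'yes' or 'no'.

Answer: no

Derivation:
BFS explored all 558 reachable states.
Reachable set includes: (0,0,0), (0,0,1), (0,0,2), (0,0,3), (0,0,4), (0,0,5), (0,0,6), (0,0,7), (0,0,8), (0,0,9), (0,0,10), (0,0,11) ...
Target (A=2, B=4, C=3) not in reachable set → no.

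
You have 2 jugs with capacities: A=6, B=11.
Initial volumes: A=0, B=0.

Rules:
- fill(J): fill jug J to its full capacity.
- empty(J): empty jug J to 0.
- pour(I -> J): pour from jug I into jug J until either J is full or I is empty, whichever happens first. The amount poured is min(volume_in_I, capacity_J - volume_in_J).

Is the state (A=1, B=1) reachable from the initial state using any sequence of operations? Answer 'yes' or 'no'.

BFS explored all 34 reachable states.
Reachable set includes: (0,0), (0,1), (0,2), (0,3), (0,4), (0,5), (0,6), (0,7), (0,8), (0,9), (0,10), (0,11) ...
Target (A=1, B=1) not in reachable set → no.

Answer: no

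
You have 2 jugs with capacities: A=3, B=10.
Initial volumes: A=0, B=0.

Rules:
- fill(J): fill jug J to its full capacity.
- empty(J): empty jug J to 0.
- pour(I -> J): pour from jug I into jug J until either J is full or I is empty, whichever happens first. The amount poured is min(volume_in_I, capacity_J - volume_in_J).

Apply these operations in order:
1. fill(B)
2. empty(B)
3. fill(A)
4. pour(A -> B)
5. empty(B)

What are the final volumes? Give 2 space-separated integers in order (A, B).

Answer: 0 0

Derivation:
Step 1: fill(B) -> (A=0 B=10)
Step 2: empty(B) -> (A=0 B=0)
Step 3: fill(A) -> (A=3 B=0)
Step 4: pour(A -> B) -> (A=0 B=3)
Step 5: empty(B) -> (A=0 B=0)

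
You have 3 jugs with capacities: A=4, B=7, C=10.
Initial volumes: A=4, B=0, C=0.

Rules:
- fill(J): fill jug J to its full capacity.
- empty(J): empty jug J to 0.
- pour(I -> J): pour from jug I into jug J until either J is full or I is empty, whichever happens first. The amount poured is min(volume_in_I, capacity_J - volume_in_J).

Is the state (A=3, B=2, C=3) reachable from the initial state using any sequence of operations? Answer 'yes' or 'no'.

Answer: no

Derivation:
BFS explored all 278 reachable states.
Reachable set includes: (0,0,0), (0,0,1), (0,0,2), (0,0,3), (0,0,4), (0,0,5), (0,0,6), (0,0,7), (0,0,8), (0,0,9), (0,0,10), (0,1,0) ...
Target (A=3, B=2, C=3) not in reachable set → no.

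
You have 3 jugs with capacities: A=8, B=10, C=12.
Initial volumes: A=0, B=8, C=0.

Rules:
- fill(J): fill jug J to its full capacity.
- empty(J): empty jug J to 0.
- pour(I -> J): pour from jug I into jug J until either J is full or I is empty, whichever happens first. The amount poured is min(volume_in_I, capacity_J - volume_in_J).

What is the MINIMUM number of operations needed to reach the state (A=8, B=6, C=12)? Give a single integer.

BFS from (A=0, B=8, C=0). One shortest path:
  1. fill(A) -> (A=8 B=8 C=0)
  2. pour(B -> C) -> (A=8 B=0 C=8)
  3. fill(B) -> (A=8 B=10 C=8)
  4. pour(B -> C) -> (A=8 B=6 C=12)
Reached target in 4 moves.

Answer: 4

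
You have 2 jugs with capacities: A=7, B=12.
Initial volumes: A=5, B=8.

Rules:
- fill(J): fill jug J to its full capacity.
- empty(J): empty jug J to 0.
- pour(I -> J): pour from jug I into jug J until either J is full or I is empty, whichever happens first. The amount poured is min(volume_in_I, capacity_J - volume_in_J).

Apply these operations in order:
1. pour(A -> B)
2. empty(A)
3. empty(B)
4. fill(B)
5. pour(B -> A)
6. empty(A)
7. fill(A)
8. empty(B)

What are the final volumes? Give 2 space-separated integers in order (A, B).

Answer: 7 0

Derivation:
Step 1: pour(A -> B) -> (A=1 B=12)
Step 2: empty(A) -> (A=0 B=12)
Step 3: empty(B) -> (A=0 B=0)
Step 4: fill(B) -> (A=0 B=12)
Step 5: pour(B -> A) -> (A=7 B=5)
Step 6: empty(A) -> (A=0 B=5)
Step 7: fill(A) -> (A=7 B=5)
Step 8: empty(B) -> (A=7 B=0)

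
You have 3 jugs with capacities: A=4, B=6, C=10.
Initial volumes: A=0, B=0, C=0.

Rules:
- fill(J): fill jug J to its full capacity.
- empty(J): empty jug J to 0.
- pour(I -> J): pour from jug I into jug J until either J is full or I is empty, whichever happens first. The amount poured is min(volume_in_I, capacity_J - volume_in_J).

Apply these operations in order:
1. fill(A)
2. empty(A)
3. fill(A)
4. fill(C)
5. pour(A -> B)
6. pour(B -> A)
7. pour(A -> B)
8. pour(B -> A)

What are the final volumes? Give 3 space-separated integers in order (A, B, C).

Answer: 4 0 10

Derivation:
Step 1: fill(A) -> (A=4 B=0 C=0)
Step 2: empty(A) -> (A=0 B=0 C=0)
Step 3: fill(A) -> (A=4 B=0 C=0)
Step 4: fill(C) -> (A=4 B=0 C=10)
Step 5: pour(A -> B) -> (A=0 B=4 C=10)
Step 6: pour(B -> A) -> (A=4 B=0 C=10)
Step 7: pour(A -> B) -> (A=0 B=4 C=10)
Step 8: pour(B -> A) -> (A=4 B=0 C=10)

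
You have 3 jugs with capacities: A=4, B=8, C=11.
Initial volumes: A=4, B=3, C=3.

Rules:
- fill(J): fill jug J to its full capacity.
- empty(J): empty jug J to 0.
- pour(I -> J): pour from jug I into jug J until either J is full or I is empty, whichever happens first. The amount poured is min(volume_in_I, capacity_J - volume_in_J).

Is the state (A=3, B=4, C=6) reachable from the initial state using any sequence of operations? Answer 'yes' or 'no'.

BFS explored all 330 reachable states.
Reachable set includes: (0,0,0), (0,0,1), (0,0,2), (0,0,3), (0,0,4), (0,0,5), (0,0,6), (0,0,7), (0,0,8), (0,0,9), (0,0,10), (0,0,11) ...
Target (A=3, B=4, C=6) not in reachable set → no.

Answer: no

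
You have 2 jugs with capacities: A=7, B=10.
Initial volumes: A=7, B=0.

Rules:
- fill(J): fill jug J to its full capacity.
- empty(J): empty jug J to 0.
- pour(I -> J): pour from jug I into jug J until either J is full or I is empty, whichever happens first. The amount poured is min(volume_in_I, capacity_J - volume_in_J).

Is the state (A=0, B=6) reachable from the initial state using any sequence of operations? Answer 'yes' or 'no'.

BFS from (A=7, B=0):
  1. empty(A) -> (A=0 B=0)
  2. fill(B) -> (A=0 B=10)
  3. pour(B -> A) -> (A=7 B=3)
  4. empty(A) -> (A=0 B=3)
  5. pour(B -> A) -> (A=3 B=0)
  6. fill(B) -> (A=3 B=10)
  7. pour(B -> A) -> (A=7 B=6)
  8. empty(A) -> (A=0 B=6)
Target reached → yes.

Answer: yes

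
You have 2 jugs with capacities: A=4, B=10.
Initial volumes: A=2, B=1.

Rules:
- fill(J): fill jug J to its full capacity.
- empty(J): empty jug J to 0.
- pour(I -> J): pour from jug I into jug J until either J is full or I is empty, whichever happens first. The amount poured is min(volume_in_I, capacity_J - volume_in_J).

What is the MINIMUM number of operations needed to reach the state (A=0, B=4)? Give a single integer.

BFS from (A=2, B=1). One shortest path:
  1. fill(A) -> (A=4 B=1)
  2. empty(B) -> (A=4 B=0)
  3. pour(A -> B) -> (A=0 B=4)
Reached target in 3 moves.

Answer: 3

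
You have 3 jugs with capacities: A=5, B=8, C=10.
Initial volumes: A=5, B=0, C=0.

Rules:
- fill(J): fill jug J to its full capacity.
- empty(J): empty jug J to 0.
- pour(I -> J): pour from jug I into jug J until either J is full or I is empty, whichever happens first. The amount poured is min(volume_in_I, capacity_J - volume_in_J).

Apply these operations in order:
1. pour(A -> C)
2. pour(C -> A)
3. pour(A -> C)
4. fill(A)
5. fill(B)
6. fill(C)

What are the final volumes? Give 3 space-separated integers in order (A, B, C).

Step 1: pour(A -> C) -> (A=0 B=0 C=5)
Step 2: pour(C -> A) -> (A=5 B=0 C=0)
Step 3: pour(A -> C) -> (A=0 B=0 C=5)
Step 4: fill(A) -> (A=5 B=0 C=5)
Step 5: fill(B) -> (A=5 B=8 C=5)
Step 6: fill(C) -> (A=5 B=8 C=10)

Answer: 5 8 10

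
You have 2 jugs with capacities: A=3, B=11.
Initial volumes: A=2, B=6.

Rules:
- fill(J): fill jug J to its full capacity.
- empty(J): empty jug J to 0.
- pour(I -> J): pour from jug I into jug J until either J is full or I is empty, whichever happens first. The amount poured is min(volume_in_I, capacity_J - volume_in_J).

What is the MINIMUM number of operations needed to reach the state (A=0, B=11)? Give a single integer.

Answer: 2

Derivation:
BFS from (A=2, B=6). One shortest path:
  1. empty(A) -> (A=0 B=6)
  2. fill(B) -> (A=0 B=11)
Reached target in 2 moves.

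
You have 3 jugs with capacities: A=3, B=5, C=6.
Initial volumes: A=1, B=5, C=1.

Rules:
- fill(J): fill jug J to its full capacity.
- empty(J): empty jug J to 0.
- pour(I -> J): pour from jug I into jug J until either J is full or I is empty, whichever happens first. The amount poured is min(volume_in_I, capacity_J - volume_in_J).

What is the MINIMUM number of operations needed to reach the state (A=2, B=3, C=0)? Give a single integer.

BFS from (A=1, B=5, C=1). One shortest path:
  1. empty(B) -> (A=1 B=0 C=1)
  2. pour(A -> C) -> (A=0 B=0 C=2)
  3. fill(A) -> (A=3 B=0 C=2)
  4. pour(A -> B) -> (A=0 B=3 C=2)
  5. pour(C -> A) -> (A=2 B=3 C=0)
Reached target in 5 moves.

Answer: 5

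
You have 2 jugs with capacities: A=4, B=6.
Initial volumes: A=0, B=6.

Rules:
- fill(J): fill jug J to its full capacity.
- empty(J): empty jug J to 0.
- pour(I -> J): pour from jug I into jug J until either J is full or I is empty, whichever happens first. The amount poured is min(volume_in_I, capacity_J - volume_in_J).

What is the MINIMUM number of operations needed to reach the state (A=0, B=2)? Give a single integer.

BFS from (A=0, B=6). One shortest path:
  1. pour(B -> A) -> (A=4 B=2)
  2. empty(A) -> (A=0 B=2)
Reached target in 2 moves.

Answer: 2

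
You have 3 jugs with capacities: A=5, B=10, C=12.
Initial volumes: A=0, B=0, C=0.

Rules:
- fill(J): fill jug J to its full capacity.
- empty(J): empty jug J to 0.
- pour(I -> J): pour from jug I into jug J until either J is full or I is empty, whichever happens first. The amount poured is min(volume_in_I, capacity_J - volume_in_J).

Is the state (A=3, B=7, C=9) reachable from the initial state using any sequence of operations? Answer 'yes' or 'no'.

Answer: no

Derivation:
BFS explored all 462 reachable states.
Reachable set includes: (0,0,0), (0,0,1), (0,0,2), (0,0,3), (0,0,4), (0,0,5), (0,0,6), (0,0,7), (0,0,8), (0,0,9), (0,0,10), (0,0,11) ...
Target (A=3, B=7, C=9) not in reachable set → no.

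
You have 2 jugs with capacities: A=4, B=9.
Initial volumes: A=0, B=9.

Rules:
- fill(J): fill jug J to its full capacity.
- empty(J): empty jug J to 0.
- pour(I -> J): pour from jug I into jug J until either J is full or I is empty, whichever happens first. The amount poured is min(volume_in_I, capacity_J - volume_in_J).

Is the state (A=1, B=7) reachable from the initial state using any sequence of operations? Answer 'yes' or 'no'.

BFS explored all 26 reachable states.
Reachable set includes: (0,0), (0,1), (0,2), (0,3), (0,4), (0,5), (0,6), (0,7), (0,8), (0,9), (1,0), (1,9) ...
Target (A=1, B=7) not in reachable set → no.

Answer: no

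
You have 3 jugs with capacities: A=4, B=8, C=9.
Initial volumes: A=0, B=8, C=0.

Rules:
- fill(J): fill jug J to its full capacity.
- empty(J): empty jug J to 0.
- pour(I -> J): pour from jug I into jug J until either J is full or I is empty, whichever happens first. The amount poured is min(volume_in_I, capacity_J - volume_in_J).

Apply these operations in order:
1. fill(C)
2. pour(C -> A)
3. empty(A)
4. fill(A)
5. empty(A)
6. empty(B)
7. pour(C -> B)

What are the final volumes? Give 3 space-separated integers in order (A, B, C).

Answer: 0 5 0

Derivation:
Step 1: fill(C) -> (A=0 B=8 C=9)
Step 2: pour(C -> A) -> (A=4 B=8 C=5)
Step 3: empty(A) -> (A=0 B=8 C=5)
Step 4: fill(A) -> (A=4 B=8 C=5)
Step 5: empty(A) -> (A=0 B=8 C=5)
Step 6: empty(B) -> (A=0 B=0 C=5)
Step 7: pour(C -> B) -> (A=0 B=5 C=0)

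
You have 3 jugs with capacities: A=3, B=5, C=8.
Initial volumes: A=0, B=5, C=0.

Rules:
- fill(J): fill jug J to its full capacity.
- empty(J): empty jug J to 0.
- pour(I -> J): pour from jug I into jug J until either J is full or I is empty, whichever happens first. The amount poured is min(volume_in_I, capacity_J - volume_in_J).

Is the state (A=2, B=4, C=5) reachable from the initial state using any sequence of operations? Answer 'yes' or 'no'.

BFS explored all 160 reachable states.
Reachable set includes: (0,0,0), (0,0,1), (0,0,2), (0,0,3), (0,0,4), (0,0,5), (0,0,6), (0,0,7), (0,0,8), (0,1,0), (0,1,1), (0,1,2) ...
Target (A=2, B=4, C=5) not in reachable set → no.

Answer: no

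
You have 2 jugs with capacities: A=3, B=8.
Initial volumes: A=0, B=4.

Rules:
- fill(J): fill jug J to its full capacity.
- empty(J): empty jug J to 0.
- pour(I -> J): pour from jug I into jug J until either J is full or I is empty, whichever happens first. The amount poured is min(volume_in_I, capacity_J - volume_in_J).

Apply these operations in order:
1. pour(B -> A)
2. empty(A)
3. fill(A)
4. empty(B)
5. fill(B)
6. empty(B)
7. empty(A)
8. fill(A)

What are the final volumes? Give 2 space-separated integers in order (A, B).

Step 1: pour(B -> A) -> (A=3 B=1)
Step 2: empty(A) -> (A=0 B=1)
Step 3: fill(A) -> (A=3 B=1)
Step 4: empty(B) -> (A=3 B=0)
Step 5: fill(B) -> (A=3 B=8)
Step 6: empty(B) -> (A=3 B=0)
Step 7: empty(A) -> (A=0 B=0)
Step 8: fill(A) -> (A=3 B=0)

Answer: 3 0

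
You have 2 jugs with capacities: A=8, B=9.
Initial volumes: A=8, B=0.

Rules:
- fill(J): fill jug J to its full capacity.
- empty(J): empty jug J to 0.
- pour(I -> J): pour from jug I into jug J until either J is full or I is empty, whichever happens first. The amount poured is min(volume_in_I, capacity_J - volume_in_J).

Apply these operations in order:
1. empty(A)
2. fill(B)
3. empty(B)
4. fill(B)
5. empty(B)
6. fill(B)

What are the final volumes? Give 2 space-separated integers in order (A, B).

Answer: 0 9

Derivation:
Step 1: empty(A) -> (A=0 B=0)
Step 2: fill(B) -> (A=0 B=9)
Step 3: empty(B) -> (A=0 B=0)
Step 4: fill(B) -> (A=0 B=9)
Step 5: empty(B) -> (A=0 B=0)
Step 6: fill(B) -> (A=0 B=9)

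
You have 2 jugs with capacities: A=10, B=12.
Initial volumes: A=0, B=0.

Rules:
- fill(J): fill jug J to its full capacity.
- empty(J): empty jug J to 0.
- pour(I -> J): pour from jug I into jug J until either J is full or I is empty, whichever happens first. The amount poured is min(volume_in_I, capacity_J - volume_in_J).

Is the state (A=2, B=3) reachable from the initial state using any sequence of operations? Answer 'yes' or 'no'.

BFS explored all 22 reachable states.
Reachable set includes: (0,0), (0,2), (0,4), (0,6), (0,8), (0,10), (0,12), (2,0), (2,12), (4,0), (4,12), (6,0) ...
Target (A=2, B=3) not in reachable set → no.

Answer: no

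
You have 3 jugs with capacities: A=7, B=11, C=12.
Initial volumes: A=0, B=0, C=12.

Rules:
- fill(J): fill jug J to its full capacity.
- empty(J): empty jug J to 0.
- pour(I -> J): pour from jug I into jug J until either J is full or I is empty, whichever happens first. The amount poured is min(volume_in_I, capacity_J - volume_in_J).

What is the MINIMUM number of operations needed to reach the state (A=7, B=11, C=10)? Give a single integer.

Answer: 6

Derivation:
BFS from (A=0, B=0, C=12). One shortest path:
  1. fill(B) -> (A=0 B=11 C=12)
  2. pour(C -> A) -> (A=7 B=11 C=5)
  3. empty(A) -> (A=0 B=11 C=5)
  4. pour(C -> A) -> (A=5 B=11 C=0)
  5. fill(C) -> (A=5 B=11 C=12)
  6. pour(C -> A) -> (A=7 B=11 C=10)
Reached target in 6 moves.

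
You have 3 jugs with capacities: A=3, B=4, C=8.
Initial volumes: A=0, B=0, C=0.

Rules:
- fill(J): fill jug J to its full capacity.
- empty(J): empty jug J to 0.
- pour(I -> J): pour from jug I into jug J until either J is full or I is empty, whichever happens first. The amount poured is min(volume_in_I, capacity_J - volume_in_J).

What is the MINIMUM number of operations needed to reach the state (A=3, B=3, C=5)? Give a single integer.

Answer: 4

Derivation:
BFS from (A=0, B=0, C=0). One shortest path:
  1. fill(A) -> (A=3 B=0 C=0)
  2. fill(C) -> (A=3 B=0 C=8)
  3. pour(A -> B) -> (A=0 B=3 C=8)
  4. pour(C -> A) -> (A=3 B=3 C=5)
Reached target in 4 moves.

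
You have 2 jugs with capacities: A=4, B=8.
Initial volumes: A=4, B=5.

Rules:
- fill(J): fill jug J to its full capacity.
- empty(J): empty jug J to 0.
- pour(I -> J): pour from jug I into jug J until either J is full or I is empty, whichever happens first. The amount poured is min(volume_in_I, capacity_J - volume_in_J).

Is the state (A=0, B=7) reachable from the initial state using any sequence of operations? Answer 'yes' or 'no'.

BFS explored all 12 reachable states.
Reachable set includes: (0,0), (0,1), (0,4), (0,5), (0,8), (1,0), (1,8), (4,0), (4,1), (4,4), (4,5), (4,8)
Target (A=0, B=7) not in reachable set → no.

Answer: no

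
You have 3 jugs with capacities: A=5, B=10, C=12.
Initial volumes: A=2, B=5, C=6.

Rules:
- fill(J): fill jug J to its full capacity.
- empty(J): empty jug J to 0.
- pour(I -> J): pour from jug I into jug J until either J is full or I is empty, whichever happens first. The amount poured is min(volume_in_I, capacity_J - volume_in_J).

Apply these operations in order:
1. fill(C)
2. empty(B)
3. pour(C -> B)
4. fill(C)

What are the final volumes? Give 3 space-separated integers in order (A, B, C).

Answer: 2 10 12

Derivation:
Step 1: fill(C) -> (A=2 B=5 C=12)
Step 2: empty(B) -> (A=2 B=0 C=12)
Step 3: pour(C -> B) -> (A=2 B=10 C=2)
Step 4: fill(C) -> (A=2 B=10 C=12)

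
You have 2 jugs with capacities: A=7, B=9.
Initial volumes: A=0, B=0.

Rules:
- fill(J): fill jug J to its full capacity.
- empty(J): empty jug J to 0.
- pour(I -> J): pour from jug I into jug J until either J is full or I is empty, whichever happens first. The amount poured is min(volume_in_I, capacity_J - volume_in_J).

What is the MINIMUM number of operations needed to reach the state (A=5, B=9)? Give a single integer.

BFS from (A=0, B=0). One shortest path:
  1. fill(A) -> (A=7 B=0)
  2. pour(A -> B) -> (A=0 B=7)
  3. fill(A) -> (A=7 B=7)
  4. pour(A -> B) -> (A=5 B=9)
Reached target in 4 moves.

Answer: 4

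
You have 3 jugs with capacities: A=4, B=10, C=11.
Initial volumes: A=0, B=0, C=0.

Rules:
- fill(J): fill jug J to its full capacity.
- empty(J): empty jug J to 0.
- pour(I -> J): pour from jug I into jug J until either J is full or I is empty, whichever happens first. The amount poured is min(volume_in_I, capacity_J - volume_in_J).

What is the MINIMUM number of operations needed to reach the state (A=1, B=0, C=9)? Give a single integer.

Answer: 8

Derivation:
BFS from (A=0, B=0, C=0). One shortest path:
  1. fill(C) -> (A=0 B=0 C=11)
  2. pour(C -> B) -> (A=0 B=10 C=1)
  3. pour(C -> A) -> (A=1 B=10 C=0)
  4. pour(B -> C) -> (A=1 B=0 C=10)
  5. fill(B) -> (A=1 B=10 C=10)
  6. pour(B -> C) -> (A=1 B=9 C=11)
  7. empty(C) -> (A=1 B=9 C=0)
  8. pour(B -> C) -> (A=1 B=0 C=9)
Reached target in 8 moves.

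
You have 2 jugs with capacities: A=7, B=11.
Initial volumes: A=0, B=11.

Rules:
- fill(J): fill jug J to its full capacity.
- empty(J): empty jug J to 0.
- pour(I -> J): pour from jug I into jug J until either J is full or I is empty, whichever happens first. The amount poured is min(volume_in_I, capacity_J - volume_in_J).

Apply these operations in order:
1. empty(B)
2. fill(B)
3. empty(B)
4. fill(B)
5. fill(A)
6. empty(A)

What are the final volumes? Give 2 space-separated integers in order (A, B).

Step 1: empty(B) -> (A=0 B=0)
Step 2: fill(B) -> (A=0 B=11)
Step 3: empty(B) -> (A=0 B=0)
Step 4: fill(B) -> (A=0 B=11)
Step 5: fill(A) -> (A=7 B=11)
Step 6: empty(A) -> (A=0 B=11)

Answer: 0 11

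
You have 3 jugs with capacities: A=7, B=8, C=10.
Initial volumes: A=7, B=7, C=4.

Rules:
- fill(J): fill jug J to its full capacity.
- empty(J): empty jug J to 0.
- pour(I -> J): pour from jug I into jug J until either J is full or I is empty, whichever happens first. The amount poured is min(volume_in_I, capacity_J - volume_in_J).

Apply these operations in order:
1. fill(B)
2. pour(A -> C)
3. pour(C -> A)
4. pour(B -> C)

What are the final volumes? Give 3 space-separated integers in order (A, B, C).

Answer: 7 2 10

Derivation:
Step 1: fill(B) -> (A=7 B=8 C=4)
Step 2: pour(A -> C) -> (A=1 B=8 C=10)
Step 3: pour(C -> A) -> (A=7 B=8 C=4)
Step 4: pour(B -> C) -> (A=7 B=2 C=10)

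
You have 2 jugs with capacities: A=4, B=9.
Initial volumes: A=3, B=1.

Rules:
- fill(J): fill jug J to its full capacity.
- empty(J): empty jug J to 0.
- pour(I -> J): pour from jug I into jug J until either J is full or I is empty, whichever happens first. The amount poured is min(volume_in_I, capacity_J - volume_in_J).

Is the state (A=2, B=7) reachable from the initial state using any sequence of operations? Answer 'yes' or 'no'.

BFS explored all 27 reachable states.
Reachable set includes: (0,0), (0,1), (0,2), (0,3), (0,4), (0,5), (0,6), (0,7), (0,8), (0,9), (1,0), (1,9) ...
Target (A=2, B=7) not in reachable set → no.

Answer: no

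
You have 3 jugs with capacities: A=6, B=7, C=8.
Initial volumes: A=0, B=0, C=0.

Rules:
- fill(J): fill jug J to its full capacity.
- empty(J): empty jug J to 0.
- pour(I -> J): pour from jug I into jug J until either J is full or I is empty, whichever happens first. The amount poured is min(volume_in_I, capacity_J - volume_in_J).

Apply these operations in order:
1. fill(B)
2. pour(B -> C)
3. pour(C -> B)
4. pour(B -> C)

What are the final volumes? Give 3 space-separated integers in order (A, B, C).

Step 1: fill(B) -> (A=0 B=7 C=0)
Step 2: pour(B -> C) -> (A=0 B=0 C=7)
Step 3: pour(C -> B) -> (A=0 B=7 C=0)
Step 4: pour(B -> C) -> (A=0 B=0 C=7)

Answer: 0 0 7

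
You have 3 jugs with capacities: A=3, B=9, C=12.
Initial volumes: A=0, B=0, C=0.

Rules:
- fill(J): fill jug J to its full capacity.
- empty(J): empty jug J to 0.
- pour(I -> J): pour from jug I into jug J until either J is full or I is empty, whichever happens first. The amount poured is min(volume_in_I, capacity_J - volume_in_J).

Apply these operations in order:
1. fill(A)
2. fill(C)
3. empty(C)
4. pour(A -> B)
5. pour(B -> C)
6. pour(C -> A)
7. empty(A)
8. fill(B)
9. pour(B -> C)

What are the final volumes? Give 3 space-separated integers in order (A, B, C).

Step 1: fill(A) -> (A=3 B=0 C=0)
Step 2: fill(C) -> (A=3 B=0 C=12)
Step 3: empty(C) -> (A=3 B=0 C=0)
Step 4: pour(A -> B) -> (A=0 B=3 C=0)
Step 5: pour(B -> C) -> (A=0 B=0 C=3)
Step 6: pour(C -> A) -> (A=3 B=0 C=0)
Step 7: empty(A) -> (A=0 B=0 C=0)
Step 8: fill(B) -> (A=0 B=9 C=0)
Step 9: pour(B -> C) -> (A=0 B=0 C=9)

Answer: 0 0 9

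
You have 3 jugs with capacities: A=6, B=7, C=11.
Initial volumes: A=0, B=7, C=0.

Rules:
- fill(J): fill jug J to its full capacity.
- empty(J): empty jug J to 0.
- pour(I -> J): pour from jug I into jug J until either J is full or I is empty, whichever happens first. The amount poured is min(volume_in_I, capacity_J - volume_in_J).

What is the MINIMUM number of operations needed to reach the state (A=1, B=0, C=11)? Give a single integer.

Answer: 4

Derivation:
BFS from (A=0, B=7, C=0). One shortest path:
  1. fill(C) -> (A=0 B=7 C=11)
  2. pour(B -> A) -> (A=6 B=1 C=11)
  3. empty(A) -> (A=0 B=1 C=11)
  4. pour(B -> A) -> (A=1 B=0 C=11)
Reached target in 4 moves.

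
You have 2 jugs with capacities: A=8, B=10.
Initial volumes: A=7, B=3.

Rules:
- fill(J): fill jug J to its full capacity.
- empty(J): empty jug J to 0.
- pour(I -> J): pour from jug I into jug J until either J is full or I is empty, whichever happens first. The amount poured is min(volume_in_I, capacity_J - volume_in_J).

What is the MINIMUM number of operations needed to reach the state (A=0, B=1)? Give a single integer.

BFS from (A=7, B=3). One shortest path:
  1. fill(A) -> (A=8 B=3)
  2. pour(A -> B) -> (A=1 B=10)
  3. empty(B) -> (A=1 B=0)
  4. pour(A -> B) -> (A=0 B=1)
Reached target in 4 moves.

Answer: 4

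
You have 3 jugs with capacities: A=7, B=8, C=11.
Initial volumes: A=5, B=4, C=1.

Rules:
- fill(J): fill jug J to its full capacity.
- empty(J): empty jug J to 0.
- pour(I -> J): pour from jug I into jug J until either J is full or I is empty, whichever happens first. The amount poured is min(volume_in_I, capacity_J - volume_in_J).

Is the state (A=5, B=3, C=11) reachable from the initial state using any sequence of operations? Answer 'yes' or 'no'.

Answer: yes

Derivation:
BFS from (A=5, B=4, C=1):
  1. fill(A) -> (A=7 B=4 C=1)
  2. pour(A -> B) -> (A=3 B=8 C=1)
  3. pour(B -> C) -> (A=3 B=0 C=9)
  4. pour(A -> B) -> (A=0 B=3 C=9)
  5. fill(A) -> (A=7 B=3 C=9)
  6. pour(A -> C) -> (A=5 B=3 C=11)
Target reached → yes.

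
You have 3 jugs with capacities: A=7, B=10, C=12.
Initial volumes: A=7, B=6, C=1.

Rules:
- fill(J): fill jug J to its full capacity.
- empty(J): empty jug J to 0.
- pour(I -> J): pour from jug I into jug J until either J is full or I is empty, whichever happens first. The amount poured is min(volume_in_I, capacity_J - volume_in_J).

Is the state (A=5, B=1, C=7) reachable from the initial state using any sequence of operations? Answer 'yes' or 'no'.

BFS explored all 550 reachable states.
Reachable set includes: (0,0,0), (0,0,1), (0,0,2), (0,0,3), (0,0,4), (0,0,5), (0,0,6), (0,0,7), (0,0,8), (0,0,9), (0,0,10), (0,0,11) ...
Target (A=5, B=1, C=7) not in reachable set → no.

Answer: no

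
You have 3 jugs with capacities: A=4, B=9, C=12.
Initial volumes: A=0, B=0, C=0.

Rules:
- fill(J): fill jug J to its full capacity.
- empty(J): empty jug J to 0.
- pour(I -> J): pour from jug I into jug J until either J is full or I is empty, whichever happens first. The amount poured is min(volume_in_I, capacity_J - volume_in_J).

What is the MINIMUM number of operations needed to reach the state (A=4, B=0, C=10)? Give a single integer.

Answer: 7

Derivation:
BFS from (A=0, B=0, C=0). One shortest path:
  1. fill(B) -> (A=0 B=9 C=0)
  2. pour(B -> A) -> (A=4 B=5 C=0)
  3. empty(A) -> (A=0 B=5 C=0)
  4. pour(B -> A) -> (A=4 B=1 C=0)
  5. pour(B -> C) -> (A=4 B=0 C=1)
  6. fill(B) -> (A=4 B=9 C=1)
  7. pour(B -> C) -> (A=4 B=0 C=10)
Reached target in 7 moves.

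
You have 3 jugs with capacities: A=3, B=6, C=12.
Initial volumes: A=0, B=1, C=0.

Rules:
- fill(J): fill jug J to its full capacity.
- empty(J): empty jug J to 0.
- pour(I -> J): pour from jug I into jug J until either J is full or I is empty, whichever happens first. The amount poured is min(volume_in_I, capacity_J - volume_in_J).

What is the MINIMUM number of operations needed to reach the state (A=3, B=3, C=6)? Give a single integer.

Answer: 4

Derivation:
BFS from (A=0, B=1, C=0). One shortest path:
  1. fill(B) -> (A=0 B=6 C=0)
  2. pour(B -> C) -> (A=0 B=0 C=6)
  3. fill(B) -> (A=0 B=6 C=6)
  4. pour(B -> A) -> (A=3 B=3 C=6)
Reached target in 4 moves.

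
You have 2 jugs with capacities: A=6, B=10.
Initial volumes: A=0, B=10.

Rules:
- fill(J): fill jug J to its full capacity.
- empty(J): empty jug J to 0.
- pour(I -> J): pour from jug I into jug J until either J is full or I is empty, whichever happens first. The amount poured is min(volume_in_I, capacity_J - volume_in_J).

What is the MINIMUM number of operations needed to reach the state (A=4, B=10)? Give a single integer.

BFS from (A=0, B=10). One shortest path:
  1. pour(B -> A) -> (A=6 B=4)
  2. empty(A) -> (A=0 B=4)
  3. pour(B -> A) -> (A=4 B=0)
  4. fill(B) -> (A=4 B=10)
Reached target in 4 moves.

Answer: 4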